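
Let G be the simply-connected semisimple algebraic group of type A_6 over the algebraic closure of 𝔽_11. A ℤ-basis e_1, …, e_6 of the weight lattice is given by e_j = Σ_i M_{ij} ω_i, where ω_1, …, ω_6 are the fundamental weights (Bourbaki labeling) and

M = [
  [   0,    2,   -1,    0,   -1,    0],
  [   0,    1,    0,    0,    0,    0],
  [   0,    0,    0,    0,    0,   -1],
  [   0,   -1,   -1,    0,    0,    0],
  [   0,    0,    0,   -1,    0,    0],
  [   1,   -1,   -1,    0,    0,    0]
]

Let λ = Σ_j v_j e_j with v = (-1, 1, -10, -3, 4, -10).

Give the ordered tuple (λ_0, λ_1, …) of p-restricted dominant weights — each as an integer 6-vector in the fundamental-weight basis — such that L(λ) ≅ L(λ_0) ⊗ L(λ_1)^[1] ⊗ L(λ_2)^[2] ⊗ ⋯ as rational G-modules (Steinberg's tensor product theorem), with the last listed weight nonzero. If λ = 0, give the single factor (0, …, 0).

((8, 1, 10, 9, 3, 8),)

Change of basis e → ω: c = M·v where v = (-1, 1, -10, -3, 4, -10):
  c_1 = (0)·(-1) + (2)·(1) + (-1)·(-10) + (0)·(-3) + (-1)·(4) + (0)·(-10) = 8
  c_2 = (0)·(-1) + (1)·(1) + (0)·(-10) + (0)·(-3) + (0)·(4) + (0)·(-10) = 1
  c_3 = (0)·(-1) + (0)·(1) + (0)·(-10) + (0)·(-3) + (0)·(4) + (-1)·(-10) = 10
  c_4 = (0)·(-1) + (-1)·(1) + (-1)·(-10) + (0)·(-3) + (0)·(4) + (0)·(-10) = 9
  c_5 = (0)·(-1) + (0)·(1) + (0)·(-10) + (-1)·(-3) + (0)·(4) + (0)·(-10) = 3
  c_6 = (1)·(-1) + (-1)·(1) + (-1)·(-10) + (0)·(-3) + (0)·(4) + (0)·(-10) = 8
Base-11 expansion of each c_i:
  c_1 = 8 = 8·11^0
  c_2 = 1 = 1·11^0
  c_3 = 10 = 10·11^0
  c_4 = 9 = 9·11^0
  c_5 = 3 = 3·11^0
  c_6 = 8 = 8·11^0
λ_0 = (8, 1, 10, 9, 3, 8)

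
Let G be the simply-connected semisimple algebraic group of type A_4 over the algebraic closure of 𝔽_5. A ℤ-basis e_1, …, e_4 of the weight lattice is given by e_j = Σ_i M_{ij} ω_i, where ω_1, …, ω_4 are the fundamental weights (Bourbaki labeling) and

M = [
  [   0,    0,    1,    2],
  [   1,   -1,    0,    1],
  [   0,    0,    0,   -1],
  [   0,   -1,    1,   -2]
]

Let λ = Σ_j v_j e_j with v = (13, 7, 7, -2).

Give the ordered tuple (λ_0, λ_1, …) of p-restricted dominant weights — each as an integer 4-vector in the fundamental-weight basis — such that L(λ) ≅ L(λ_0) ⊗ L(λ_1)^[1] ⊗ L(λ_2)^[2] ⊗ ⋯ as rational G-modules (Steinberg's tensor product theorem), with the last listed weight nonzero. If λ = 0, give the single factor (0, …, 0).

((3, 4, 2, 4),)

In the fundamental-weight basis, λ has coordinates c = M·v (v = (13, 7, 7, -2)):
  c_1 = 0*13 + 0*7 + 1*7 + 2*-2 = 3
  c_2 = 1*13 + -1*7 + 0*7 + 1*-2 = 4
  c_3 = 0*13 + 0*7 + 0*7 + -1*-2 = 2
  c_4 = 0*13 + -1*7 + 1*7 + -2*-2 = 4
Expand coordinatewise in base 5:
  c_1 = 3 = 3·5^0
  c_2 = 4 = 4·5^0
  c_3 = 2 = 2·5^0
  c_4 = 4 = 4·5^0
Factor λ_0 = (3, 4, 2, 4)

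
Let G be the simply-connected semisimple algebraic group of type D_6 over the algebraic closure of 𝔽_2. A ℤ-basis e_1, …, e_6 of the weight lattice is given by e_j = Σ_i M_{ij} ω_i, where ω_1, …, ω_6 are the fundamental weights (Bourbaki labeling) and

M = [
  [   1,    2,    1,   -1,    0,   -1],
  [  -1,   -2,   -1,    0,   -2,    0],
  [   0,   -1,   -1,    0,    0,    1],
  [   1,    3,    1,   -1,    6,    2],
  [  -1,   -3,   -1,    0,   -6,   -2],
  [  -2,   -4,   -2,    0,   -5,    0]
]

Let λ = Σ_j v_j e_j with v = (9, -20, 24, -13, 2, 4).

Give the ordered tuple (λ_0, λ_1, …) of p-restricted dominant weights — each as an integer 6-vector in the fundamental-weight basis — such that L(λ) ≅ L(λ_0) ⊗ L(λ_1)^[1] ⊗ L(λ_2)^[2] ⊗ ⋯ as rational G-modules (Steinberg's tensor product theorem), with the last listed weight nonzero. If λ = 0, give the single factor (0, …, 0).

In the fundamental-weight basis, λ has coordinates c = M·v (v = (9, -20, 24, -13, 2, 4)):
  c_1 = 1*9 + 2*-20 + 1*24 + -1*-13 + 0*2 + -1*4 = 2
  c_2 = -1*9 + -2*-20 + -1*24 + 0*-13 + -2*2 + 0*4 = 3
  c_3 = 0*9 + -1*-20 + -1*24 + 0*-13 + 0*2 + 1*4 = 0
  c_4 = 1*9 + 3*-20 + 1*24 + -1*-13 + 6*2 + 2*4 = 6
  c_5 = -1*9 + -3*-20 + -1*24 + 0*-13 + -6*2 + -2*4 = 7
  c_6 = -2*9 + -4*-20 + -2*24 + 0*-13 + -5*2 + 0*4 = 4
Expand coordinatewise in base 2:
  c_1 = 2 = 0·2^0 + 1·2^1
  c_2 = 3 = 1·2^0 + 1·2^1
  c_3 = 0
  c_4 = 6 = 0·2^0 + 1·2^1 + 1·2^2
  c_5 = 7 = 1·2^0 + 1·2^1 + 1·2^2
  c_6 = 4 = 0·2^0 + 0·2^1 + 1·2^2
p-restricted factor λ_0 = (0, 1, 0, 0, 1, 0)
p-restricted factor λ_1 = (1, 1, 0, 1, 1, 0)
p-restricted factor λ_2 = (0, 0, 0, 1, 1, 1)

((0, 1, 0, 0, 1, 0), (1, 1, 0, 1, 1, 0), (0, 0, 0, 1, 1, 1))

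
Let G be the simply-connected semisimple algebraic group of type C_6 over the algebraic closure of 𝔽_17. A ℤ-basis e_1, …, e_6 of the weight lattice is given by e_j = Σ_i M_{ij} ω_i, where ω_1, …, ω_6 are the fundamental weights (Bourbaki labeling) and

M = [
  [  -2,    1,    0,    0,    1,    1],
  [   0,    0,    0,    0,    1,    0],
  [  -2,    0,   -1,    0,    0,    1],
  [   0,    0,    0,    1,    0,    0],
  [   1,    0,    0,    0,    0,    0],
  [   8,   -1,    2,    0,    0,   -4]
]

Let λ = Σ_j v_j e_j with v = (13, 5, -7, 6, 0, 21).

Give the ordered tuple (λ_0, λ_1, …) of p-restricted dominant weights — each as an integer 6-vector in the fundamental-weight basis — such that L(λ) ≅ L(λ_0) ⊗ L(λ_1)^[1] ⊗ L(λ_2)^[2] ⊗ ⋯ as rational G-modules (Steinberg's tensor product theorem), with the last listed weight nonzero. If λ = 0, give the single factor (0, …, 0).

((0, 0, 2, 6, 13, 1),)

Converting to the ω-basis (c_i = row i of M dotted with v = (13, 5, -7, 6, 0, 21)):
  c_1 = (-2)·(13) + 1·5 + (0)·(-7) + 0·6 + 1·0 + 1·21 = 0
  c_2 = 0·13 + 0·5 + (0)·(-7) + 0·6 + 1·0 + 0·21 = 0
  c_3 = (-2)·(13) + 0·5 + (-1)·(-7) + 0·6 + 0·0 + 1·21 = 2
  c_4 = 0·13 + 0·5 + (0)·(-7) + 1·6 + 0·0 + 0·21 = 6
  c_5 = 1·13 + 0·5 + (0)·(-7) + 0·6 + 0·0 + 0·21 = 13
  c_6 = 8·13 + (-1)·(5) + (2)·(-7) + 0·6 + 0·0 + (-4)·(21) = 1
Writing each c_i in base p = 17:
  c_1 = 0
  c_2 = 0
  c_3 = 2 = 2·17^0
  c_4 = 6 = 6·17^0
  c_5 = 13 = 13·17^0
  c_6 = 1 = 1·17^0
λ_0 = (0, 0, 2, 6, 13, 1)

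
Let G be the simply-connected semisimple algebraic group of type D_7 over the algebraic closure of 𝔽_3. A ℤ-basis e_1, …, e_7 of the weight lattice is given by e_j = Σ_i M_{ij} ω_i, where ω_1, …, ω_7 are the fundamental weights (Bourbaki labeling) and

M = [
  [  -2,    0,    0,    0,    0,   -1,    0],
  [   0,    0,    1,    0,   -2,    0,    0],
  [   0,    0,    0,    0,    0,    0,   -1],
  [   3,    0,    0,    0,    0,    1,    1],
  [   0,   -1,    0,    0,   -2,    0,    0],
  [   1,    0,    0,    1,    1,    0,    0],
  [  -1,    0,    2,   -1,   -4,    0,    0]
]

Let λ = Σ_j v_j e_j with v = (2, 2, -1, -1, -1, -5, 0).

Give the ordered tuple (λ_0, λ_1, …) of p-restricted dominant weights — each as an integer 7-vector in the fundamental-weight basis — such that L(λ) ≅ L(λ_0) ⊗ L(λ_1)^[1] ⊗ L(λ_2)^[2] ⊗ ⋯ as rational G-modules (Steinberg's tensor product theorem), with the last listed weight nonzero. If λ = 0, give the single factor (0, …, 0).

Compute c_i = Σ_j M_{ij} v_j with v = (2, 2, -1, -1, -1, -5, 0):
  c_1 = (-2)·(2) + (0)·(2) + (0)·(-1) + (0)·(-1) + (0)·(-1) + (-1)·(-5) + (0)·(0) = 1
  c_2 = (0)·(2) + (0)·(2) + (1)·(-1) + (0)·(-1) + (-2)·(-1) + (0)·(-5) + (0)·(0) = 1
  c_3 = (0)·(2) + (0)·(2) + (0)·(-1) + (0)·(-1) + (0)·(-1) + (0)·(-5) + (-1)·(0) = 0
  c_4 = (3)·(2) + (0)·(2) + (0)·(-1) + (0)·(-1) + (0)·(-1) + (1)·(-5) + (1)·(0) = 1
  c_5 = (0)·(2) + (-1)·(2) + (0)·(-1) + (0)·(-1) + (-2)·(-1) + (0)·(-5) + (0)·(0) = 0
  c_6 = (1)·(2) + (0)·(2) + (0)·(-1) + (1)·(-1) + (1)·(-1) + (0)·(-5) + (0)·(0) = 0
  c_7 = (-1)·(2) + (0)·(2) + (2)·(-1) + (-1)·(-1) + (-4)·(-1) + (0)·(-5) + (0)·(0) = 1
Writing each c_i in base p = 3:
  c_1 = 1 = 1·3^0
  c_2 = 1 = 1·3^0
  c_3 = 0
  c_4 = 1 = 1·3^0
  c_5 = 0
  c_6 = 0
  c_7 = 1 = 1·3^0
λ_0 = (1, 1, 0, 1, 0, 0, 1)

((1, 1, 0, 1, 0, 0, 1),)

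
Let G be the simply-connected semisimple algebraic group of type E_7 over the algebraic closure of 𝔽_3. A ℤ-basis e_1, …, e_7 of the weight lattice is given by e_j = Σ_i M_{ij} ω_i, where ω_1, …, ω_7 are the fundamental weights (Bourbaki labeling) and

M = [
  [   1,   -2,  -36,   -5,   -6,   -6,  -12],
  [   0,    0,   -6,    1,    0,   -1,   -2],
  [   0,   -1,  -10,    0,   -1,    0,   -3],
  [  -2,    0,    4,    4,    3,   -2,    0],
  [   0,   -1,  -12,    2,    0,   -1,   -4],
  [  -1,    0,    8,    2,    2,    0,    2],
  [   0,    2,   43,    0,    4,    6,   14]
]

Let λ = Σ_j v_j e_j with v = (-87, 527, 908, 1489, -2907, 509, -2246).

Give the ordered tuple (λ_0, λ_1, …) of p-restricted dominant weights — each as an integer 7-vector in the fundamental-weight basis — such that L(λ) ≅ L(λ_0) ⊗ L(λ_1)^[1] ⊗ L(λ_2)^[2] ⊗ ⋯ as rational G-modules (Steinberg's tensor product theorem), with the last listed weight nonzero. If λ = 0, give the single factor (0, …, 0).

((0, 0, 2, 2, 0, 2, 2), (1, 2, 0, 1, 1, 1, 2), (1, 2, 1, 2, 0, 2, 2), (2, 0, 1, 0, 1, 0, 2))

Converting to the ω-basis (c_i = row i of M dotted with v = (-87, 527, 908, 1489, -2907, 509, -2246)):
  c_1 = 1*-87 + -2*527 + -36*908 + -5*1489 + -6*-2907 + -6*509 + -12*-2246 = 66
  c_2 = 0*-87 + 0*527 + -6*908 + 1*1489 + 0*-2907 + -1*509 + -2*-2246 = 24
  c_3 = 0*-87 + -1*527 + -10*908 + 0*1489 + -1*-2907 + 0*509 + -3*-2246 = 38
  c_4 = -2*-87 + 0*527 + 4*908 + 4*1489 + 3*-2907 + -2*509 + 0*-2246 = 23
  c_5 = 0*-87 + -1*527 + -12*908 + 2*1489 + 0*-2907 + -1*509 + -4*-2246 = 30
  c_6 = -1*-87 + 0*527 + 8*908 + 2*1489 + 2*-2907 + 0*509 + 2*-2246 = 23
  c_7 = 0*-87 + 2*527 + 43*908 + 0*1489 + 4*-2907 + 6*509 + 14*-2246 = 80
Expand coordinatewise in base 3:
  c_1 = 66 = 0·3^0 + 1·3^1 + 1·3^2 + 2·3^3
  c_2 = 24 = 0·3^0 + 2·3^1 + 2·3^2
  c_3 = 38 = 2·3^0 + 0·3^1 + 1·3^2 + 1·3^3
  c_4 = 23 = 2·3^0 + 1·3^1 + 2·3^2
  c_5 = 30 = 0·3^0 + 1·3^1 + 0·3^2 + 1·3^3
  c_6 = 23 = 2·3^0 + 1·3^1 + 2·3^2
  c_7 = 80 = 2·3^0 + 2·3^1 + 2·3^2 + 2·3^3
λ_0 = (0, 0, 2, 2, 0, 2, 2)
λ_1 = (1, 2, 0, 1, 1, 1, 2)
λ_2 = (1, 2, 1, 2, 0, 2, 2)
λ_3 = (2, 0, 1, 0, 1, 0, 2)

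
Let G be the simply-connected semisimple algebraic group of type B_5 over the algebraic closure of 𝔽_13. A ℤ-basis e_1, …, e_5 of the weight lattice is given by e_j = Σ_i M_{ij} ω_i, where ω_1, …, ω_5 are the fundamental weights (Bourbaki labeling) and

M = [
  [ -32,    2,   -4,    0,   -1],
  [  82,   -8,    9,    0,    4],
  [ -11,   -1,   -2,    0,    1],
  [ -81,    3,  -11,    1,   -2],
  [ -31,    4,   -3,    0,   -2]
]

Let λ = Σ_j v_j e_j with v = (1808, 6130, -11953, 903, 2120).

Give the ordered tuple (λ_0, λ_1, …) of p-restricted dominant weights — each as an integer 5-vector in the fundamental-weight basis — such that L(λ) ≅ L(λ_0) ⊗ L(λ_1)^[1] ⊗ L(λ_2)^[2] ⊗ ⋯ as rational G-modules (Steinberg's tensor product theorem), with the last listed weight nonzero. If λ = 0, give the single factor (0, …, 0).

((5, 2, 8, 10, 0), (7, 9, 0, 6, 7))

ω-coordinates c = M·v, v = (1808, 6130, -11953, 903, 2120):
  c_1 = (-32)·(1808) + (2)·(6130) + (-4)·(-11953) + (0)·(903) + (-1)·(2120) = 96
  c_2 = (82)·(1808) + (-8)·(6130) + (9)·(-11953) + (0)·(903) + (4)·(2120) = 119
  c_3 = (-11)·(1808) + (-1)·(6130) + (-2)·(-11953) + (0)·(903) + (1)·(2120) = 8
  c_4 = (-81)·(1808) + (3)·(6130) + (-11)·(-11953) + (1)·(903) + (-2)·(2120) = 88
  c_5 = (-31)·(1808) + (4)·(6130) + (-3)·(-11953) + (0)·(903) + (-2)·(2120) = 91
Expand coordinatewise in base 13:
  c_1 = 96 = 5·13^0 + 7·13^1
  c_2 = 119 = 2·13^0 + 9·13^1
  c_3 = 8 = 8·13^0
  c_4 = 88 = 10·13^0 + 6·13^1
  c_5 = 91 = 0·13^0 + 7·13^1
p-restricted factor λ_0 = (5, 2, 8, 10, 0)
p-restricted factor λ_1 = (7, 9, 0, 6, 7)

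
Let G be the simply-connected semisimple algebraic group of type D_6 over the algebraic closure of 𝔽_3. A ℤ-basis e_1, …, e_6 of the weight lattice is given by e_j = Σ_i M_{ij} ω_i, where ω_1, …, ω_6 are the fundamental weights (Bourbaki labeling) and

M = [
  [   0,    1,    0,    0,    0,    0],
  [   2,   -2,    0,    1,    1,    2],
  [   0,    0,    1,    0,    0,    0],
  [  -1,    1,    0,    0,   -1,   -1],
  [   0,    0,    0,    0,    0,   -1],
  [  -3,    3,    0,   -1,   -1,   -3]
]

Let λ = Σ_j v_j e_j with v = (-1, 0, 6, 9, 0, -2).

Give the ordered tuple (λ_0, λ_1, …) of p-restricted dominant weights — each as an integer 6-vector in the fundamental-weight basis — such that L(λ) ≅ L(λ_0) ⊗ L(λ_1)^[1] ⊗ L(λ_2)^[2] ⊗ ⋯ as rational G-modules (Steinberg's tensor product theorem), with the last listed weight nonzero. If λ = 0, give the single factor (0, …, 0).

((0, 0, 0, 0, 2, 0), (0, 1, 2, 1, 0, 0))

Converting to the ω-basis (c_i = row i of M dotted with v = (-1, 0, 6, 9, 0, -2)):
  c_1 = (0)·(-1) + (1)·(0) + (0)·(6) + (0)·(9) + (0)·(0) + (0)·(-2) = 0
  c_2 = (2)·(-1) + (-2)·(0) + (0)·(6) + (1)·(9) + (1)·(0) + (2)·(-2) = 3
  c_3 = (0)·(-1) + (0)·(0) + (1)·(6) + (0)·(9) + (0)·(0) + (0)·(-2) = 6
  c_4 = (-1)·(-1) + (1)·(0) + (0)·(6) + (0)·(9) + (-1)·(0) + (-1)·(-2) = 3
  c_5 = (0)·(-1) + (0)·(0) + (0)·(6) + (0)·(9) + (0)·(0) + (-1)·(-2) = 2
  c_6 = (-3)·(-1) + (3)·(0) + (0)·(6) + (-1)·(9) + (-1)·(0) + (-3)·(-2) = 0
Base-3 expansion of each c_i:
  c_1 = 0
  c_2 = 3 = 0·3^0 + 1·3^1
  c_3 = 6 = 0·3^0 + 2·3^1
  c_4 = 3 = 0·3^0 + 1·3^1
  c_5 = 2 = 2·3^0
  c_6 = 0
λ_0 = (0, 0, 0, 0, 2, 0)
λ_1 = (0, 1, 2, 1, 0, 0)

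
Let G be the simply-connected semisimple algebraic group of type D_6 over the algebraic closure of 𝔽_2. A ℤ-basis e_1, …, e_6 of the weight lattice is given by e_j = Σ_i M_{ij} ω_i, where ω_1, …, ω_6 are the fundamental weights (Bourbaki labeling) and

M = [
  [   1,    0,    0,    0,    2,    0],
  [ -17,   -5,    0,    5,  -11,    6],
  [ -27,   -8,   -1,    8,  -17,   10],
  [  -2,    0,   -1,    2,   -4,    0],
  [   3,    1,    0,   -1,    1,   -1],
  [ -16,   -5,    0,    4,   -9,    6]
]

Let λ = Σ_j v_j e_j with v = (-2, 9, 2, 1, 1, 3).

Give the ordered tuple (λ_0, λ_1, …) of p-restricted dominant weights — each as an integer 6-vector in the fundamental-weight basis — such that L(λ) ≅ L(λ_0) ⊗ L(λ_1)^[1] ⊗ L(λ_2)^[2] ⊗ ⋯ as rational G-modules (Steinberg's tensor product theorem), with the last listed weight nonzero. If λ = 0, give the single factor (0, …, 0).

Compute c_i = Σ_j M_{ij} v_j with v = (-2, 9, 2, 1, 1, 3):
  c_1 = (1)·(-2) + 0·9 + 0·2 + 0·1 + 2·1 + 0·3 = 0
  c_2 = (-17)·(-2) + (-5)·(9) + 0·2 + 5·1 + (-11)·(1) + 6·3 = 1
  c_3 = (-27)·(-2) + (-8)·(9) + (-1)·(2) + 8·1 + (-17)·(1) + 10·3 = 1
  c_4 = (-2)·(-2) + 0·9 + (-1)·(2) + 2·1 + (-4)·(1) + 0·3 = 0
  c_5 = (3)·(-2) + 1·9 + 0·2 + (-1)·(1) + 1·1 + (-1)·(3) = 0
  c_6 = (-16)·(-2) + (-5)·(9) + 0·2 + 4·1 + (-9)·(1) + 6·3 = 0
Base-2 expansion of each c_i:
  c_1 = 0
  c_2 = 1 = 1·2^0
  c_3 = 1 = 1·2^0
  c_4 = 0
  c_5 = 0
  c_6 = 0
p-restricted factor λ_0 = (0, 1, 1, 0, 0, 0)

((0, 1, 1, 0, 0, 0),)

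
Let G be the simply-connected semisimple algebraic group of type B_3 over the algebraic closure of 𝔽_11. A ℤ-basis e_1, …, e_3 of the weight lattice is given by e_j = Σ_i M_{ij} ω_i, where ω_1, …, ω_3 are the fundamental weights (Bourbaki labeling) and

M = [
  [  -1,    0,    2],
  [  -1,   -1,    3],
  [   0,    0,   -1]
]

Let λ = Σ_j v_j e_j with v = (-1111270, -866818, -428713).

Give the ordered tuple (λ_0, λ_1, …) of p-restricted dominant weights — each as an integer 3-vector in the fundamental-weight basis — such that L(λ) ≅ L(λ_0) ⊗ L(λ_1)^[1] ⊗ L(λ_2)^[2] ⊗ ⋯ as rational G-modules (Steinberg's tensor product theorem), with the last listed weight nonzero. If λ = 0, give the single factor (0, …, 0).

Converting to the ω-basis (c_i = row i of M dotted with v = (-1111270, -866818, -428713)):
  c_1 = -1*-1111270 + 0*-866818 + 2*-428713 = 253844
  c_2 = -1*-1111270 + -1*-866818 + 3*-428713 = 691949
  c_3 = 0*-1111270 + 0*-866818 + -1*-428713 = 428713
Expand coordinatewise in base 11:
  c_1 = 253844 = 8·11^0 + 9·11^1 + 7·11^2 + 3·11^3 + 6·11^4 + 1·11^5
  c_2 = 691949 = 5·11^0 + 6·11^1 + 9·11^2 + 2·11^3 + 3·11^4 + 4·11^5
  c_3 = 428713 = 10·11^0 + 0·11^1 + 1·11^2 + 3·11^3 + 7·11^4 + 2·11^5
p-restricted factor λ_0 = (8, 5, 10)
p-restricted factor λ_1 = (9, 6, 0)
p-restricted factor λ_2 = (7, 9, 1)
p-restricted factor λ_3 = (3, 2, 3)
p-restricted factor λ_4 = (6, 3, 7)
p-restricted factor λ_5 = (1, 4, 2)

((8, 5, 10), (9, 6, 0), (7, 9, 1), (3, 2, 3), (6, 3, 7), (1, 4, 2))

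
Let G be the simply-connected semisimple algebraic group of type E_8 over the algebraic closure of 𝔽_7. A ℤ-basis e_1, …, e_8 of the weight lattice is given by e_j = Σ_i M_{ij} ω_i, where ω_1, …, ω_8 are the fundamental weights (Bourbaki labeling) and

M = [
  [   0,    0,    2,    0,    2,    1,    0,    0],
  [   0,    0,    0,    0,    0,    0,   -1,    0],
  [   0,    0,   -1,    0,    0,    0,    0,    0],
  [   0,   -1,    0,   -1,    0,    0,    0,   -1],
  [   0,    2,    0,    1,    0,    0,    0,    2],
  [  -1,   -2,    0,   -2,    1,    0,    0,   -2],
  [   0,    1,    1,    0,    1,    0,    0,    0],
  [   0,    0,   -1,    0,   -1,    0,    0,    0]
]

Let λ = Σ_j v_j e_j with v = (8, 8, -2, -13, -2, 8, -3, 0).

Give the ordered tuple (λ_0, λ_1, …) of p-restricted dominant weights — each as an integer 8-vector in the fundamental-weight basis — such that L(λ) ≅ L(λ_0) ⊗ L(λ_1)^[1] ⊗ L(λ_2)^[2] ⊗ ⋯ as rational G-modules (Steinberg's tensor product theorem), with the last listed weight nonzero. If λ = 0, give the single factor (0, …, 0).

((0, 3, 2, 5, 3, 0, 4, 4),)

Change of basis e → ω: c = M·v where v = (8, 8, -2, -13, -2, 8, -3, 0):
  c_1 = 0*8 + 0*8 + 2*-2 + 0*-13 + 2*-2 + 1*8 + 0*-3 + 0*0 = 0
  c_2 = 0*8 + 0*8 + 0*-2 + 0*-13 + 0*-2 + 0*8 + -1*-3 + 0*0 = 3
  c_3 = 0*8 + 0*8 + -1*-2 + 0*-13 + 0*-2 + 0*8 + 0*-3 + 0*0 = 2
  c_4 = 0*8 + -1*8 + 0*-2 + -1*-13 + 0*-2 + 0*8 + 0*-3 + -1*0 = 5
  c_5 = 0*8 + 2*8 + 0*-2 + 1*-13 + 0*-2 + 0*8 + 0*-3 + 2*0 = 3
  c_6 = -1*8 + -2*8 + 0*-2 + -2*-13 + 1*-2 + 0*8 + 0*-3 + -2*0 = 0
  c_7 = 0*8 + 1*8 + 1*-2 + 0*-13 + 1*-2 + 0*8 + 0*-3 + 0*0 = 4
  c_8 = 0*8 + 0*8 + -1*-2 + 0*-13 + -1*-2 + 0*8 + 0*-3 + 0*0 = 4
Writing each c_i in base p = 7:
  c_1 = 0
  c_2 = 3 = 3·7^0
  c_3 = 2 = 2·7^0
  c_4 = 5 = 5·7^0
  c_5 = 3 = 3·7^0
  c_6 = 0
  c_7 = 4 = 4·7^0
  c_8 = 4 = 4·7^0
λ_0 = (0, 3, 2, 5, 3, 0, 4, 4)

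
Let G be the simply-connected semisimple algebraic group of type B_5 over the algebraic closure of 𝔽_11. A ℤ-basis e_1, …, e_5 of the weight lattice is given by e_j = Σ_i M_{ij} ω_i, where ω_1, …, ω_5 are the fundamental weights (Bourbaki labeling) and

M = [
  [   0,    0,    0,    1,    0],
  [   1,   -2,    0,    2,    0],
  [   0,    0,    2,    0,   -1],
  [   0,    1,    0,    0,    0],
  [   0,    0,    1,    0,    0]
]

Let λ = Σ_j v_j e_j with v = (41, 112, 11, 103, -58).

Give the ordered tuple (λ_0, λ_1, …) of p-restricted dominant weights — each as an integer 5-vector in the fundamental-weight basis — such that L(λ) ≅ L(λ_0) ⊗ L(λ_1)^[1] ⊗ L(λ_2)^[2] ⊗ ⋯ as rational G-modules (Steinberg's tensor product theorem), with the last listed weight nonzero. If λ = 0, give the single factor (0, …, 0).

Change of basis e → ω: c = M·v where v = (41, 112, 11, 103, -58):
  c_1 = 0·41 + 0·112 + 0·11 + 1·103 + (0)·(-58) = 103
  c_2 = 1·41 + (-2)·(112) + 0·11 + 2·103 + (0)·(-58) = 23
  c_3 = 0·41 + 0·112 + 2·11 + 0·103 + (-1)·(-58) = 80
  c_4 = 0·41 + 1·112 + 0·11 + 0·103 + (0)·(-58) = 112
  c_5 = 0·41 + 0·112 + 1·11 + 0·103 + (0)·(-58) = 11
p = 11; digits c_i = Σ_j d_{ij}·11^j, 0 ≤ d_{ij} < 11:
  c_1 = 103 = 4·11^0 + 9·11^1
  c_2 = 23 = 1·11^0 + 2·11^1
  c_3 = 80 = 3·11^0 + 7·11^1
  c_4 = 112 = 2·11^0 + 10·11^1
  c_5 = 11 = 0·11^0 + 1·11^1
Factor λ_0 = (4, 1, 3, 2, 0)
Factor λ_1 = (9, 2, 7, 10, 1)

((4, 1, 3, 2, 0), (9, 2, 7, 10, 1))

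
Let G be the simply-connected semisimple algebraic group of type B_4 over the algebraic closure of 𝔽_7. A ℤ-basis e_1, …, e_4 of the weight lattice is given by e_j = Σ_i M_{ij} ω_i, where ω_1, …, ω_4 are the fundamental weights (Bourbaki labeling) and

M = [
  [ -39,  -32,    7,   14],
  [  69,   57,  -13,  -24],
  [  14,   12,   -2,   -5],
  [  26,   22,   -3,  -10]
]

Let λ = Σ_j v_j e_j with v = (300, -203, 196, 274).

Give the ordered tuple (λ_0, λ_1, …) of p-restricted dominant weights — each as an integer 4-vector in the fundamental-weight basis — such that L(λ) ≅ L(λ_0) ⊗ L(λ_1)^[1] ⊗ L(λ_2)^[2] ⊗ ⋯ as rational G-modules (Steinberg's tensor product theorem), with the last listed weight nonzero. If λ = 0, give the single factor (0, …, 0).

In the fundamental-weight basis, λ has coordinates c = M·v (v = (300, -203, 196, 274)):
  c_1 = (-39)·(300) + (-32)·(-203) + 7·196 + 14·274 = 4
  c_2 = 69·300 + (57)·(-203) + (-13)·(196) + (-24)·(274) = 5
  c_3 = 14·300 + (12)·(-203) + (-2)·(196) + (-5)·(274) = 2
  c_4 = 26·300 + (22)·(-203) + (-3)·(196) + (-10)·(274) = 6
Writing each c_i in base p = 7:
  c_1 = 4 = 4·7^0
  c_2 = 5 = 5·7^0
  c_3 = 2 = 2·7^0
  c_4 = 6 = 6·7^0
λ_0 = (4, 5, 2, 6)

((4, 5, 2, 6),)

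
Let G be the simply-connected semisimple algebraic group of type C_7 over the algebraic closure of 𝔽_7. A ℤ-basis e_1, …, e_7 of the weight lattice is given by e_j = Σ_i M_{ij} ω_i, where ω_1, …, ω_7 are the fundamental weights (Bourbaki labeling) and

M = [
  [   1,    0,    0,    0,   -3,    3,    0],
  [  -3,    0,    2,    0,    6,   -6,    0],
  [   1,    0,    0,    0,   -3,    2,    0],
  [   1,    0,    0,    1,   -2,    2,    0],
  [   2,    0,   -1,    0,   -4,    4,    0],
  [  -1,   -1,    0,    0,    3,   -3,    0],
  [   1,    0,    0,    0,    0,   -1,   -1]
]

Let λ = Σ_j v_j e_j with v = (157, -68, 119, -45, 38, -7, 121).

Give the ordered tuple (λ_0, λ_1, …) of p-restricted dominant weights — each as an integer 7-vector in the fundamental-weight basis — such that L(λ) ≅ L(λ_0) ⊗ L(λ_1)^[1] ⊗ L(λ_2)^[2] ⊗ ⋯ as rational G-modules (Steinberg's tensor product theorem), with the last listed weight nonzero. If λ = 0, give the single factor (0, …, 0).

((1, 2, 1, 1, 1, 4, 1), (3, 5, 4, 3, 2, 6, 6))

ω-coordinates c = M·v, v = (157, -68, 119, -45, 38, -7, 121):
  c_1 = 1*157 + 0*-68 + 0*119 + 0*-45 + -3*38 + 3*-7 + 0*121 = 22
  c_2 = -3*157 + 0*-68 + 2*119 + 0*-45 + 6*38 + -6*-7 + 0*121 = 37
  c_3 = 1*157 + 0*-68 + 0*119 + 0*-45 + -3*38 + 2*-7 + 0*121 = 29
  c_4 = 1*157 + 0*-68 + 0*119 + 1*-45 + -2*38 + 2*-7 + 0*121 = 22
  c_5 = 2*157 + 0*-68 + -1*119 + 0*-45 + -4*38 + 4*-7 + 0*121 = 15
  c_6 = -1*157 + -1*-68 + 0*119 + 0*-45 + 3*38 + -3*-7 + 0*121 = 46
  c_7 = 1*157 + 0*-68 + 0*119 + 0*-45 + 0*38 + -1*-7 + -1*121 = 43
Expand coordinatewise in base 7:
  c_1 = 22 = 1·7^0 + 3·7^1
  c_2 = 37 = 2·7^0 + 5·7^1
  c_3 = 29 = 1·7^0 + 4·7^1
  c_4 = 22 = 1·7^0 + 3·7^1
  c_5 = 15 = 1·7^0 + 2·7^1
  c_6 = 46 = 4·7^0 + 6·7^1
  c_7 = 43 = 1·7^0 + 6·7^1
Factor λ_0 = (1, 2, 1, 1, 1, 4, 1)
Factor λ_1 = (3, 5, 4, 3, 2, 6, 6)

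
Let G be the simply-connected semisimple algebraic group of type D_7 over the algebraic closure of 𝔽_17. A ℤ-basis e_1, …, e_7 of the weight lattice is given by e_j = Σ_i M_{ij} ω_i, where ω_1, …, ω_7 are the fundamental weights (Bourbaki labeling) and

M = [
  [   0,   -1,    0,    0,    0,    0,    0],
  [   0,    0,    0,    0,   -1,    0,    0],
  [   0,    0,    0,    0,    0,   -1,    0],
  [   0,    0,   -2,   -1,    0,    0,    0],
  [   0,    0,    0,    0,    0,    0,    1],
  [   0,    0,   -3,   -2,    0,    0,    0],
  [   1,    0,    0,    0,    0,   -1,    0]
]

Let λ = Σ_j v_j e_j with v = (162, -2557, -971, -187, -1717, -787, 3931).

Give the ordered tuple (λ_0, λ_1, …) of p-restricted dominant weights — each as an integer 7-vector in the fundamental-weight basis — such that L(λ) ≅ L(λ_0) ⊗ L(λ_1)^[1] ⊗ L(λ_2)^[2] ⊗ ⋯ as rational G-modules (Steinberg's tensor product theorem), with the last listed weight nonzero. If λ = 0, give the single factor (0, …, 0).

Change of basis e → ω: c = M·v where v = (162, -2557, -971, -187, -1717, -787, 3931):
  c_1 = 0*162 + -1*-2557 + 0*-971 + 0*-187 + 0*-1717 + 0*-787 + 0*3931 = 2557
  c_2 = 0*162 + 0*-2557 + 0*-971 + 0*-187 + -1*-1717 + 0*-787 + 0*3931 = 1717
  c_3 = 0*162 + 0*-2557 + 0*-971 + 0*-187 + 0*-1717 + -1*-787 + 0*3931 = 787
  c_4 = 0*162 + 0*-2557 + -2*-971 + -1*-187 + 0*-1717 + 0*-787 + 0*3931 = 2129
  c_5 = 0*162 + 0*-2557 + 0*-971 + 0*-187 + 0*-1717 + 0*-787 + 1*3931 = 3931
  c_6 = 0*162 + 0*-2557 + -3*-971 + -2*-187 + 0*-1717 + 0*-787 + 0*3931 = 3287
  c_7 = 1*162 + 0*-2557 + 0*-971 + 0*-187 + 0*-1717 + -1*-787 + 0*3931 = 949
p = 17; digits c_i = Σ_j d_{ij}·17^j, 0 ≤ d_{ij} < 17:
  c_1 = 2557 = 7·17^0 + 14·17^1 + 8·17^2
  c_2 = 1717 = 0·17^0 + 16·17^1 + 5·17^2
  c_3 = 787 = 5·17^0 + 12·17^1 + 2·17^2
  c_4 = 2129 = 4·17^0 + 6·17^1 + 7·17^2
  c_5 = 3931 = 4·17^0 + 10·17^1 + 13·17^2
  c_6 = 3287 = 6·17^0 + 6·17^1 + 11·17^2
  c_7 = 949 = 14·17^0 + 4·17^1 + 3·17^2
Factor λ_0 = (7, 0, 5, 4, 4, 6, 14)
Factor λ_1 = (14, 16, 12, 6, 10, 6, 4)
Factor λ_2 = (8, 5, 2, 7, 13, 11, 3)

((7, 0, 5, 4, 4, 6, 14), (14, 16, 12, 6, 10, 6, 4), (8, 5, 2, 7, 13, 11, 3))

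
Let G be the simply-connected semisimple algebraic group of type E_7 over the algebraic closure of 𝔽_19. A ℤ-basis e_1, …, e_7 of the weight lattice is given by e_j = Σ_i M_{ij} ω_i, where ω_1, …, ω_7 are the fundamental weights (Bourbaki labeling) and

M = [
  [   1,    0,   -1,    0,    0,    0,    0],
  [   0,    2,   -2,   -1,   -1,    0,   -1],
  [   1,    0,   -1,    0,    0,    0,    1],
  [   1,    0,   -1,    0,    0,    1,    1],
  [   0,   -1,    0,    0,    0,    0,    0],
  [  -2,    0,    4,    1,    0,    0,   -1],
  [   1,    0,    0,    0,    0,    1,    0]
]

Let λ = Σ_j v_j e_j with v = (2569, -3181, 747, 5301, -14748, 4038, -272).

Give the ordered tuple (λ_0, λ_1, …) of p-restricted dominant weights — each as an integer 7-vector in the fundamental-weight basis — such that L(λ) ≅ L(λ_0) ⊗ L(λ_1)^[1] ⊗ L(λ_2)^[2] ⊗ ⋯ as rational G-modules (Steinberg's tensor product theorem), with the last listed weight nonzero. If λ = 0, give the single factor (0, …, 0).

Converting to the ω-basis (c_i = row i of M dotted with v = (2569, -3181, 747, 5301, -14748, 4038, -272)):
  c_1 = 1*2569 + 0*-3181 + -1*747 + 0*5301 + 0*-14748 + 0*4038 + 0*-272 = 1822
  c_2 = 0*2569 + 2*-3181 + -2*747 + -1*5301 + -1*-14748 + 0*4038 + -1*-272 = 1863
  c_3 = 1*2569 + 0*-3181 + -1*747 + 0*5301 + 0*-14748 + 0*4038 + 1*-272 = 1550
  c_4 = 1*2569 + 0*-3181 + -1*747 + 0*5301 + 0*-14748 + 1*4038 + 1*-272 = 5588
  c_5 = 0*2569 + -1*-3181 + 0*747 + 0*5301 + 0*-14748 + 0*4038 + 0*-272 = 3181
  c_6 = -2*2569 + 0*-3181 + 4*747 + 1*5301 + 0*-14748 + 0*4038 + -1*-272 = 3423
  c_7 = 1*2569 + 0*-3181 + 0*747 + 0*5301 + 0*-14748 + 1*4038 + 0*-272 = 6607
p = 19; digits c_i = Σ_j d_{ij}·19^j, 0 ≤ d_{ij} < 19:
  c_1 = 1822 = 17·19^0 + 0·19^1 + 5·19^2
  c_2 = 1863 = 1·19^0 + 3·19^1 + 5·19^2
  c_3 = 1550 = 11·19^0 + 5·19^1 + 4·19^2
  c_4 = 5588 = 2·19^0 + 9·19^1 + 15·19^2
  c_5 = 3181 = 8·19^0 + 15·19^1 + 8·19^2
  c_6 = 3423 = 3·19^0 + 9·19^1 + 9·19^2
  c_7 = 6607 = 14·19^0 + 5·19^1 + 18·19^2
λ_0 = (17, 1, 11, 2, 8, 3, 14)
λ_1 = (0, 3, 5, 9, 15, 9, 5)
λ_2 = (5, 5, 4, 15, 8, 9, 18)

((17, 1, 11, 2, 8, 3, 14), (0, 3, 5, 9, 15, 9, 5), (5, 5, 4, 15, 8, 9, 18))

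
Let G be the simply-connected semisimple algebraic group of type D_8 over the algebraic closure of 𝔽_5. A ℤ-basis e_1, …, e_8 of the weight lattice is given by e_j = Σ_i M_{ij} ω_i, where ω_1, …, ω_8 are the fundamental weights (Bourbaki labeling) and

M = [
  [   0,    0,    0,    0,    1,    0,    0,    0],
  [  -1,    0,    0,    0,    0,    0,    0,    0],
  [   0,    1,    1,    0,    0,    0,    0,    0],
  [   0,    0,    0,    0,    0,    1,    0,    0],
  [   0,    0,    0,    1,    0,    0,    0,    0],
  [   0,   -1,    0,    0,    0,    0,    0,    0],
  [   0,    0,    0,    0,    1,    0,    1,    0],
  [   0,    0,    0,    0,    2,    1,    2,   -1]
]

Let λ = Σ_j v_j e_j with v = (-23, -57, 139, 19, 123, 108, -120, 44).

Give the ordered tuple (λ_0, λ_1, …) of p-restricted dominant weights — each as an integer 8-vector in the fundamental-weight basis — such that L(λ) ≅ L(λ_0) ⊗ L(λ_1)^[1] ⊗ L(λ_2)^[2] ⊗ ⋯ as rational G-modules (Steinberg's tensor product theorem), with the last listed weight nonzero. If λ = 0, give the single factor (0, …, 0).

Change of basis e → ω: c = M·v where v = (-23, -57, 139, 19, 123, 108, -120, 44):
  c_1 = (0)·(-23) + (0)·(-57) + 0·139 + 0·19 + 1·123 + 0·108 + (0)·(-120) + 0·44 = 123
  c_2 = (-1)·(-23) + (0)·(-57) + 0·139 + 0·19 + 0·123 + 0·108 + (0)·(-120) + 0·44 = 23
  c_3 = (0)·(-23) + (1)·(-57) + 1·139 + 0·19 + 0·123 + 0·108 + (0)·(-120) + 0·44 = 82
  c_4 = (0)·(-23) + (0)·(-57) + 0·139 + 0·19 + 0·123 + 1·108 + (0)·(-120) + 0·44 = 108
  c_5 = (0)·(-23) + (0)·(-57) + 0·139 + 1·19 + 0·123 + 0·108 + (0)·(-120) + 0·44 = 19
  c_6 = (0)·(-23) + (-1)·(-57) + 0·139 + 0·19 + 0·123 + 0·108 + (0)·(-120) + 0·44 = 57
  c_7 = (0)·(-23) + (0)·(-57) + 0·139 + 0·19 + 1·123 + 0·108 + (1)·(-120) + 0·44 = 3
  c_8 = (0)·(-23) + (0)·(-57) + 0·139 + 0·19 + 2·123 + 1·108 + (2)·(-120) + (-1)·(44) = 70
p = 5; digits c_i = Σ_j d_{ij}·5^j, 0 ≤ d_{ij} < 5:
  c_1 = 123 = 3·5^0 + 4·5^1 + 4·5^2
  c_2 = 23 = 3·5^0 + 4·5^1
  c_3 = 82 = 2·5^0 + 1·5^1 + 3·5^2
  c_4 = 108 = 3·5^0 + 1·5^1 + 4·5^2
  c_5 = 19 = 4·5^0 + 3·5^1
  c_6 = 57 = 2·5^0 + 1·5^1 + 2·5^2
  c_7 = 3 = 3·5^0
  c_8 = 70 = 0·5^0 + 4·5^1 + 2·5^2
λ_0 = (3, 3, 2, 3, 4, 2, 3, 0)
λ_1 = (4, 4, 1, 1, 3, 1, 0, 4)
λ_2 = (4, 0, 3, 4, 0, 2, 0, 2)

((3, 3, 2, 3, 4, 2, 3, 0), (4, 4, 1, 1, 3, 1, 0, 4), (4, 0, 3, 4, 0, 2, 0, 2))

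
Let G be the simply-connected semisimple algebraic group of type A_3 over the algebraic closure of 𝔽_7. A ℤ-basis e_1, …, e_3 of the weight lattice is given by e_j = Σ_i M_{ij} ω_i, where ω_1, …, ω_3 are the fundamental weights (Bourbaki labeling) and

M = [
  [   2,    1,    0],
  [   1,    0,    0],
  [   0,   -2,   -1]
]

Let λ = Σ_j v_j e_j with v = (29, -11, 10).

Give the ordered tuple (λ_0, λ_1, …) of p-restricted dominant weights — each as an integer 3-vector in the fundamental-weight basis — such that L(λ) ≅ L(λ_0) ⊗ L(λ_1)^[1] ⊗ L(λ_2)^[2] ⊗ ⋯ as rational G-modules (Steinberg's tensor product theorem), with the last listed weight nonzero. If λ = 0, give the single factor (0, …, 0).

Compute c_i = Σ_j M_{ij} v_j with v = (29, -11, 10):
  c_1 = 2·29 + (1)·(-11) + 0·10 = 47
  c_2 = 1·29 + (0)·(-11) + 0·10 = 29
  c_3 = 0·29 + (-2)·(-11) + (-1)·(10) = 12
p = 7; digits c_i = Σ_j d_{ij}·7^j, 0 ≤ d_{ij} < 7:
  c_1 = 47 = 5·7^0 + 6·7^1
  c_2 = 29 = 1·7^0 + 4·7^1
  c_3 = 12 = 5·7^0 + 1·7^1
Factor λ_0 = (5, 1, 5)
Factor λ_1 = (6, 4, 1)

((5, 1, 5), (6, 4, 1))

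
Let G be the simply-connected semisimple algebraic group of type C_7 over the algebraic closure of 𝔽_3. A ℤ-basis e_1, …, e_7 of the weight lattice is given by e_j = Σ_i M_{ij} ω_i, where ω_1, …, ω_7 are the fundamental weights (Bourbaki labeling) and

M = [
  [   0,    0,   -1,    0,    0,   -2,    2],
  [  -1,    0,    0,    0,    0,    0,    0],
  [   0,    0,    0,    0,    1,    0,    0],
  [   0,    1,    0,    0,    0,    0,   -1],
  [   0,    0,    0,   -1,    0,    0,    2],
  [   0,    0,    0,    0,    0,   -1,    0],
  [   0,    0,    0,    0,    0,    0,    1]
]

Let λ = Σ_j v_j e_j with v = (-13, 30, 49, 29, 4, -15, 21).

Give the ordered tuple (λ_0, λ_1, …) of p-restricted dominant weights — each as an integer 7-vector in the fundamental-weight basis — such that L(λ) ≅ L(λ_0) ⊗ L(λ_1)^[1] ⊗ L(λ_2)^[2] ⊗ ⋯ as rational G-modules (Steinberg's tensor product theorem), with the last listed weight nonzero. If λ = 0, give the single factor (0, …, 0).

Compute c_i = Σ_j M_{ij} v_j with v = (-13, 30, 49, 29, 4, -15, 21):
  c_1 = (0)·(-13) + 0·30 + (-1)·(49) + 0·29 + 0·4 + (-2)·(-15) + 2·21 = 23
  c_2 = (-1)·(-13) + 0·30 + 0·49 + 0·29 + 0·4 + (0)·(-15) + 0·21 = 13
  c_3 = (0)·(-13) + 0·30 + 0·49 + 0·29 + 1·4 + (0)·(-15) + 0·21 = 4
  c_4 = (0)·(-13) + 1·30 + 0·49 + 0·29 + 0·4 + (0)·(-15) + (-1)·(21) = 9
  c_5 = (0)·(-13) + 0·30 + 0·49 + (-1)·(29) + 0·4 + (0)·(-15) + 2·21 = 13
  c_6 = (0)·(-13) + 0·30 + 0·49 + 0·29 + 0·4 + (-1)·(-15) + 0·21 = 15
  c_7 = (0)·(-13) + 0·30 + 0·49 + 0·29 + 0·4 + (0)·(-15) + 1·21 = 21
p = 3; digits c_i = Σ_j d_{ij}·3^j, 0 ≤ d_{ij} < 3:
  c_1 = 23 = 2·3^0 + 1·3^1 + 2·3^2
  c_2 = 13 = 1·3^0 + 1·3^1 + 1·3^2
  c_3 = 4 = 1·3^0 + 1·3^1
  c_4 = 9 = 0·3^0 + 0·3^1 + 1·3^2
  c_5 = 13 = 1·3^0 + 1·3^1 + 1·3^2
  c_6 = 15 = 0·3^0 + 2·3^1 + 1·3^2
  c_7 = 21 = 0·3^0 + 1·3^1 + 2·3^2
p-restricted factor λ_0 = (2, 1, 1, 0, 1, 0, 0)
p-restricted factor λ_1 = (1, 1, 1, 0, 1, 2, 1)
p-restricted factor λ_2 = (2, 1, 0, 1, 1, 1, 2)

((2, 1, 1, 0, 1, 0, 0), (1, 1, 1, 0, 1, 2, 1), (2, 1, 0, 1, 1, 1, 2))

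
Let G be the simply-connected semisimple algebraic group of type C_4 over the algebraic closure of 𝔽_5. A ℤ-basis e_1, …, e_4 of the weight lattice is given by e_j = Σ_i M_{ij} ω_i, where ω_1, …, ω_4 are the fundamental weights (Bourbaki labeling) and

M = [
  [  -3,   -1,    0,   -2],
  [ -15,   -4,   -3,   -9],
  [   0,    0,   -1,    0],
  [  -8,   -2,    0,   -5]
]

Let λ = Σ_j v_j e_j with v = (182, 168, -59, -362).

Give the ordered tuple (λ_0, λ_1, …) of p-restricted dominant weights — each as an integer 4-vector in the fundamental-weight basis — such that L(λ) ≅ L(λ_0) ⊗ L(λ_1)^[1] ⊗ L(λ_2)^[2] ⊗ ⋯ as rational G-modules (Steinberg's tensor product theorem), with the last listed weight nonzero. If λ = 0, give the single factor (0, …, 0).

((0, 3, 4, 3), (2, 1, 1, 3), (0, 1, 2, 0))

Converting to the ω-basis (c_i = row i of M dotted with v = (182, 168, -59, -362)):
  c_1 = (-3)·(182) + (-1)·(168) + (0)·(-59) + (-2)·(-362) = 10
  c_2 = (-15)·(182) + (-4)·(168) + (-3)·(-59) + (-9)·(-362) = 33
  c_3 = 0·182 + 0·168 + (-1)·(-59) + (0)·(-362) = 59
  c_4 = (-8)·(182) + (-2)·(168) + (0)·(-59) + (-5)·(-362) = 18
Writing each c_i in base p = 5:
  c_1 = 10 = 0·5^0 + 2·5^1
  c_2 = 33 = 3·5^0 + 1·5^1 + 1·5^2
  c_3 = 59 = 4·5^0 + 1·5^1 + 2·5^2
  c_4 = 18 = 3·5^0 + 3·5^1
Factor λ_0 = (0, 3, 4, 3)
Factor λ_1 = (2, 1, 1, 3)
Factor λ_2 = (0, 1, 2, 0)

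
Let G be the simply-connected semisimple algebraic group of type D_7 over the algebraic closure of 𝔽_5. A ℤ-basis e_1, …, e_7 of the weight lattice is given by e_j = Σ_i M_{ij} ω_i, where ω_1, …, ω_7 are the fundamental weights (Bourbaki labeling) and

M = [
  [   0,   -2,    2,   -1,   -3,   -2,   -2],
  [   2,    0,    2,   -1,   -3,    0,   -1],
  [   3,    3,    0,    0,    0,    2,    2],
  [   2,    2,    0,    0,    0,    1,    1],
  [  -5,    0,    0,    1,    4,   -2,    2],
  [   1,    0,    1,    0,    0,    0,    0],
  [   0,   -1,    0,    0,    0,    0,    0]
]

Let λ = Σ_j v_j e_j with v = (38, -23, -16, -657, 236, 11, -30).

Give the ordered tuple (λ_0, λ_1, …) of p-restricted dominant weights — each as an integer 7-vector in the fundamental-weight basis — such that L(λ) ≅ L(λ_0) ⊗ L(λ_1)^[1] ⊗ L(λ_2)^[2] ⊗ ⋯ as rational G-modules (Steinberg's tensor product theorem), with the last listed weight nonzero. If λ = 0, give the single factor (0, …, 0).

Compute c_i = Σ_j M_{ij} v_j with v = (38, -23, -16, -657, 236, 11, -30):
  c_1 = 0*38 + -2*-23 + 2*-16 + -1*-657 + -3*236 + -2*11 + -2*-30 = 1
  c_2 = 2*38 + 0*-23 + 2*-16 + -1*-657 + -3*236 + 0*11 + -1*-30 = 23
  c_3 = 3*38 + 3*-23 + 0*-16 + 0*-657 + 0*236 + 2*11 + 2*-30 = 7
  c_4 = 2*38 + 2*-23 + 0*-16 + 0*-657 + 0*236 + 1*11 + 1*-30 = 11
  c_5 = -5*38 + 0*-23 + 0*-16 + 1*-657 + 4*236 + -2*11 + 2*-30 = 15
  c_6 = 1*38 + 0*-23 + 1*-16 + 0*-657 + 0*236 + 0*11 + 0*-30 = 22
  c_7 = 0*38 + -1*-23 + 0*-16 + 0*-657 + 0*236 + 0*11 + 0*-30 = 23
p = 5; digits c_i = Σ_j d_{ij}·5^j, 0 ≤ d_{ij} < 5:
  c_1 = 1 = 1·5^0
  c_2 = 23 = 3·5^0 + 4·5^1
  c_3 = 7 = 2·5^0 + 1·5^1
  c_4 = 11 = 1·5^0 + 2·5^1
  c_5 = 15 = 0·5^0 + 3·5^1
  c_6 = 22 = 2·5^0 + 4·5^1
  c_7 = 23 = 3·5^0 + 4·5^1
Factor λ_0 = (1, 3, 2, 1, 0, 2, 3)
Factor λ_1 = (0, 4, 1, 2, 3, 4, 4)

((1, 3, 2, 1, 0, 2, 3), (0, 4, 1, 2, 3, 4, 4))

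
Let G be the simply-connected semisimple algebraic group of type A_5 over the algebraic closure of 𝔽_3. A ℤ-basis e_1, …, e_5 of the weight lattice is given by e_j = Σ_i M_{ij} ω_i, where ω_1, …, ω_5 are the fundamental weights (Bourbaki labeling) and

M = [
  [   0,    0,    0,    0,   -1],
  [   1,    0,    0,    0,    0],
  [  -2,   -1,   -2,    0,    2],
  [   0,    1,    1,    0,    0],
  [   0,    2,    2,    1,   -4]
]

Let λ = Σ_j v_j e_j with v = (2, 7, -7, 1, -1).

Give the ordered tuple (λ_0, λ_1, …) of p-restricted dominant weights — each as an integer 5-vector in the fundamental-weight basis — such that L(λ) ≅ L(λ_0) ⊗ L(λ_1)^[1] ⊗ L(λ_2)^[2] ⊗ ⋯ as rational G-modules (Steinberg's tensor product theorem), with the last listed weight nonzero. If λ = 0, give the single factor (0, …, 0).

((1, 2, 1, 0, 2), (0, 0, 0, 0, 1))

Compute c_i = Σ_j M_{ij} v_j with v = (2, 7, -7, 1, -1):
  c_1 = 0·2 + 0·7 + (0)·(-7) + 0·1 + (-1)·(-1) = 1
  c_2 = 1·2 + 0·7 + (0)·(-7) + 0·1 + (0)·(-1) = 2
  c_3 = (-2)·(2) + (-1)·(7) + (-2)·(-7) + 0·1 + (2)·(-1) = 1
  c_4 = 0·2 + 1·7 + (1)·(-7) + 0·1 + (0)·(-1) = 0
  c_5 = 0·2 + 2·7 + (2)·(-7) + 1·1 + (-4)·(-1) = 5
Writing each c_i in base p = 3:
  c_1 = 1 = 1·3^0
  c_2 = 2 = 2·3^0
  c_3 = 1 = 1·3^0
  c_4 = 0
  c_5 = 5 = 2·3^0 + 1·3^1
Factor λ_0 = (1, 2, 1, 0, 2)
Factor λ_1 = (0, 0, 0, 0, 1)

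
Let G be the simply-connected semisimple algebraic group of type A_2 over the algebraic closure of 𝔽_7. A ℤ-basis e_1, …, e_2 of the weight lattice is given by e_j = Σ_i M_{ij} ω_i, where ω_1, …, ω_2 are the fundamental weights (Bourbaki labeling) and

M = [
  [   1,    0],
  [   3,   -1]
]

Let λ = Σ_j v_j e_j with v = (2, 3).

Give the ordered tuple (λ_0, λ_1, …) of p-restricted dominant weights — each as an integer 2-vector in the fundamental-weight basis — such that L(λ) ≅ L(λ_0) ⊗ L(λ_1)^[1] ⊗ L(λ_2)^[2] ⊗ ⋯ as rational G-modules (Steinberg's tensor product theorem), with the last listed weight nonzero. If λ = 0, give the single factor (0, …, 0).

((2, 3),)

Converting to the ω-basis (c_i = row i of M dotted with v = (2, 3)):
  c_1 = 1*2 + 0*3 = 2
  c_2 = 3*2 + -1*3 = 3
Expand coordinatewise in base 7:
  c_1 = 2 = 2·7^0
  c_2 = 3 = 3·7^0
Factor λ_0 = (2, 3)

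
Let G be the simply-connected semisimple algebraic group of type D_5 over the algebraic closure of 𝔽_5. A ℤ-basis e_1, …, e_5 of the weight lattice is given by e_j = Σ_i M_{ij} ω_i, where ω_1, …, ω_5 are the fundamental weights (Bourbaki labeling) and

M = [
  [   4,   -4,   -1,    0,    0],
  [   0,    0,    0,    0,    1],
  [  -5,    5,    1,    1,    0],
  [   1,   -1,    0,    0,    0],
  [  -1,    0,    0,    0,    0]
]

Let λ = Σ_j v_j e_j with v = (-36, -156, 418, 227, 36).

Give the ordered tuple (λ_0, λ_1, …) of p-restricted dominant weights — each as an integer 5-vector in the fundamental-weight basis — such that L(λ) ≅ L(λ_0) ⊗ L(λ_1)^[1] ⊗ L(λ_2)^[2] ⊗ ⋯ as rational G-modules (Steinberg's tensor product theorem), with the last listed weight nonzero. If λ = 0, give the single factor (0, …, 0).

((2, 1, 0, 0, 1), (2, 2, 4, 4, 2), (2, 1, 1, 4, 1))

Converting to the ω-basis (c_i = row i of M dotted with v = (-36, -156, 418, 227, 36)):
  c_1 = (4)·(-36) + (-4)·(-156) + (-1)·(418) + (0)·(227) + (0)·(36) = 62
  c_2 = (0)·(-36) + (0)·(-156) + (0)·(418) + (0)·(227) + (1)·(36) = 36
  c_3 = (-5)·(-36) + (5)·(-156) + (1)·(418) + (1)·(227) + (0)·(36) = 45
  c_4 = (1)·(-36) + (-1)·(-156) + (0)·(418) + (0)·(227) + (0)·(36) = 120
  c_5 = (-1)·(-36) + (0)·(-156) + (0)·(418) + (0)·(227) + (0)·(36) = 36
Writing each c_i in base p = 5:
  c_1 = 62 = 2·5^0 + 2·5^1 + 2·5^2
  c_2 = 36 = 1·5^0 + 2·5^1 + 1·5^2
  c_3 = 45 = 0·5^0 + 4·5^1 + 1·5^2
  c_4 = 120 = 0·5^0 + 4·5^1 + 4·5^2
  c_5 = 36 = 1·5^0 + 2·5^1 + 1·5^2
Factor λ_0 = (2, 1, 0, 0, 1)
Factor λ_1 = (2, 2, 4, 4, 2)
Factor λ_2 = (2, 1, 1, 4, 1)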